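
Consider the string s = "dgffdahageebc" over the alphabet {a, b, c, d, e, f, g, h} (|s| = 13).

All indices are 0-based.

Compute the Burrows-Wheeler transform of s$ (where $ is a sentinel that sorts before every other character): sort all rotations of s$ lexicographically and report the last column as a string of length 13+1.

chdebf$egfgada

rank  rotation        last
    0  $dgffdahageebc  c
    1  ageebc$dgffdah  h
    2  ahageebc$dgffd  d
    3  bc$dgffdahagee  e
    4  c$dgffdahageeb  b
    5  dahageebc$dgff  f
    6  dgffdahageebc$  $
    7  ebc$dgffdahage  e
    8  eebc$dgffdahag  g
    9  fdahageebc$dgf  f
   10  ffdahageebc$dg  g
   11  geebc$dgffdaha  a
   12  gffdahageebc$d  d
   13  hageebc$dgffda  a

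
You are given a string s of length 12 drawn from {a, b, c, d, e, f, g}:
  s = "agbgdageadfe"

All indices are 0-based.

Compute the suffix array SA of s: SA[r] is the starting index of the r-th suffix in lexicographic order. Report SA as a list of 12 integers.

[8, 0, 5, 2, 4, 9, 11, 7, 10, 1, 3, 6]

rank | idx | suffix
   0 |   8 | adfe
   1 |   0 | agbgdageadfe
   2 |   5 | ageadfe
   3 |   2 | bgdageadfe
   4 |   4 | dageadfe
   5 |   9 | dfe
   6 |  11 | e
   7 |   7 | eadfe
   8 |  10 | fe
   9 |   1 | gbgdageadfe
  10 |   3 | gdageadfe
  11 |   6 | geadfe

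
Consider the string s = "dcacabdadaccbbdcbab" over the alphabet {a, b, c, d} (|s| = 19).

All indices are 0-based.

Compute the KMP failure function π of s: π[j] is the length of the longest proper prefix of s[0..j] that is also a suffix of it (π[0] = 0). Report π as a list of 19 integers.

π[0] = 0
j=1 s[j]='c': π[1]=0 (border '')
j=2 s[j]='a': π[2]=0 (border '')
j=3 s[j]='c': π[3]=0 (border '')
j=4 s[j]='a': π[4]=0 (border '')
j=5 s[j]='b': π[5]=0 (border '')
j=6 s[j]='d': π[6]=1 (border 'd')
j=7 s[j]='a': k: 1→0; π[7]=0 (border '')
j=8 s[j]='d': π[8]=1 (border 'd')
j=9 s[j]='a': k: 1→0; π[9]=0 (border '')
j=10 s[j]='c': π[10]=0 (border '')
j=11 s[j]='c': π[11]=0 (border '')
j=12 s[j]='b': π[12]=0 (border '')
j=13 s[j]='b': π[13]=0 (border '')
j=14 s[j]='d': π[14]=1 (border 'd')
j=15 s[j]='c': π[15]=2 (border 'dc')
j=16 s[j]='b': k: 2→0; π[16]=0 (border '')
j=17 s[j]='a': π[17]=0 (border '')
j=18 s[j]='b': π[18]=0 (border '')

[0, 0, 0, 0, 0, 0, 1, 0, 1, 0, 0, 0, 0, 0, 1, 2, 0, 0, 0]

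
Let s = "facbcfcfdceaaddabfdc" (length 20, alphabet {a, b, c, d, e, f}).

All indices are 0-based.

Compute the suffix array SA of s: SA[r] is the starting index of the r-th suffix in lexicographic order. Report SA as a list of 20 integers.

sorted suffixes:
  #0 SA[0]=11  'aaddabfdc'
  #1 SA[1]=15  'abfdc'
  #2 SA[2]=1  'acbcfcfdceaaddabfdc'
  #3 SA[3]=12  'addabfdc'
  #4 SA[4]=3  'bcfcfdceaaddabfdc'
  #5 SA[5]=16  'bfdc'
  #6 SA[6]=19  'c'
  #7 SA[7]=2  'cbcfcfdceaaddabfdc'
  #8 SA[8]=9  'ceaaddabfdc'
  #9 SA[9]=4  'cfcfdceaaddabfdc'
  #10 SA[10]=6  'cfdceaaddabfdc'
  #11 SA[11]=14  'dabfdc'
  #12 SA[12]=18  'dc'
  #13 SA[13]=8  'dceaaddabfdc'
  #14 SA[14]=13  'ddabfdc'
  #15 SA[15]=10  'eaaddabfdc'
  #16 SA[16]=0  'facbcfcfdceaaddabfdc'
  #17 SA[17]=5  'fcfdceaaddabfdc'
  #18 SA[18]=17  'fdc'
  #19 SA[19]=7  'fdceaaddabfdc'

[11, 15, 1, 12, 3, 16, 19, 2, 9, 4, 6, 14, 18, 8, 13, 10, 0, 5, 17, 7]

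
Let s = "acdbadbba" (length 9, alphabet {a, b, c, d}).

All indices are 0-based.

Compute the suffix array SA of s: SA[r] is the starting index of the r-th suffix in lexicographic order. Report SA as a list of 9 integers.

sorted suffixes:
  #0 SA[0]=8  'a'
  #1 SA[1]=0  'acdbadbba'
  #2 SA[2]=4  'adbba'
  #3 SA[3]=7  'ba'
  #4 SA[4]=3  'badbba'
  #5 SA[5]=6  'bba'
  #6 SA[6]=1  'cdbadbba'
  #7 SA[7]=2  'dbadbba'
  #8 SA[8]=5  'dbba'

[8, 0, 4, 7, 3, 6, 1, 2, 5]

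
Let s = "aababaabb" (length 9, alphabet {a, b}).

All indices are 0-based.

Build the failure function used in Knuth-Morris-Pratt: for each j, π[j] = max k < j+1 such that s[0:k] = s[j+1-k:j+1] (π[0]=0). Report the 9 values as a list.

π[0] = 0
j=1 s[j]='a': π[1]=1 (border 'a')
j=2 s[j]='b': k: 1→0; π[2]=0 (border '')
j=3 s[j]='a': π[3]=1 (border 'a')
j=4 s[j]='b': k: 1→0; π[4]=0 (border '')
j=5 s[j]='a': π[5]=1 (border 'a')
j=6 s[j]='a': π[6]=2 (border 'aa')
j=7 s[j]='b': π[7]=3 (border 'aab')
j=8 s[j]='b': k: 3→0; π[8]=0 (border '')

[0, 1, 0, 1, 0, 1, 2, 3, 0]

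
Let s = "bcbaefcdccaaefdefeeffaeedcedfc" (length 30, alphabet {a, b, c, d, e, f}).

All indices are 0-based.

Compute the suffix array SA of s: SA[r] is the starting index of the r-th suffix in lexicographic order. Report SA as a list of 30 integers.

rank | idx | suffix
   0 |  10 | aaefdefeeffaeedcedfc
   1 |  21 | aeedcedfc
   2 |   3 | aefcdccaaefdefeeffaeedcedfc
   3 |  11 | aefdefeeffaeedcedfc
   4 |   2 | baefcdccaaefdefeeffaeedcedfc
   5 |   0 | bcbaefcdccaaefdefeeffaeedcedfc
   6 |  29 | c
   7 |   9 | caaefdefeeffaeedcedfc
   8 |   1 | cbaefcdccaaefdefeeffaeedcedfc
   9 |   8 | ccaaefdefeeffaeedcedfc
  10 |   6 | cdccaaefdefeeffaeedcedfc
  11 |  25 | cedfc
  12 |   7 | dccaaefdefeeffaeedcedfc
  13 |  24 | dcedfc
  14 |  14 | defeeffaeedcedfc
  15 |  27 | dfc
  16 |  23 | edcedfc
  17 |  26 | edfc
  18 |  22 | eedcedfc
  19 |  17 | eeffaeedcedfc
  20 |   4 | efcdccaaefdefeeffaeedcedfc
  21 |  12 | efdefeeffaeedcedfc
  22 |  15 | efeeffaeedcedfc
  23 |  18 | effaeedcedfc
  24 |  20 | faeedcedfc
  25 |  28 | fc
  26 |   5 | fcdccaaefdefeeffaeedcedfc
  27 |  13 | fdefeeffaeedcedfc
  28 |  16 | feeffaeedcedfc
  29 |  19 | ffaeedcedfc

[10, 21, 3, 11, 2, 0, 29, 9, 1, 8, 6, 25, 7, 24, 14, 27, 23, 26, 22, 17, 4, 12, 15, 18, 20, 28, 5, 13, 16, 19]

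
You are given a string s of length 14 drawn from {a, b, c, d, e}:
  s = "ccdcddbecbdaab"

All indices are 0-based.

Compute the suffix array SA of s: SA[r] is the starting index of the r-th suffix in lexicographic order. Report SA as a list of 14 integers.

[11, 12, 13, 9, 6, 8, 0, 1, 3, 10, 5, 2, 4, 7]

sorted suffixes:
  #0 SA[0]=11  'aab'
  #1 SA[1]=12  'ab'
  #2 SA[2]=13  'b'
  #3 SA[3]=9  'bdaab'
  #4 SA[4]=6  'becbdaab'
  #5 SA[5]=8  'cbdaab'
  #6 SA[6]=0  'ccdcddbecbdaab'
  #7 SA[7]=1  'cdcddbecbdaab'
  #8 SA[8]=3  'cddbecbdaab'
  #9 SA[9]=10  'daab'
  #10 SA[10]=5  'dbecbdaab'
  #11 SA[11]=2  'dcddbecbdaab'
  #12 SA[12]=4  'ddbecbdaab'
  #13 SA[13]=7  'ecbdaab'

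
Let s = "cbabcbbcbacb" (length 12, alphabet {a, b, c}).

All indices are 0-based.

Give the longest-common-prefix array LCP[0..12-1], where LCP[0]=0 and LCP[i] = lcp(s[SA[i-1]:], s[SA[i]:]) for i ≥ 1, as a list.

rank→(start, suffix):
  0 → (2, 'abcbbcbacb')
  1 → (9, 'acb')
  2 → (11, 'b')
  3 → (1, 'babcbbcbacb')
  4 → (8, 'bacb')
  5 → (5, 'bbcbacb')
  6 → (6, 'bcbacb')
  7 → (3, 'bcbbcbacb')
  8 → (10, 'cb')
  9 → (0, 'cbabcbbcbacb')
  10 → (7, 'cbacb')
  11 → (4, 'cbbcbacb')

SA = [2, 9, 11, 1, 8, 5, 6, 3, 10, 0, 7, 4]
[i] adj suffixes → lcp
  [1] 2/9 → 1 ('a')
  [2] 9/11 → 0 ('')
  [3] 11/1 → 1 ('b')
  [4] 1/8 → 2 ('ba')
  [5] 8/5 → 1 ('b')
  [6] 5/6 → 1 ('b')
  [7] 6/3 → 3 ('bcb')
  [8] 3/10 → 0 ('')
  [9] 10/0 → 2 ('cb')
  [10] 0/7 → 3 ('cba')
  [11] 7/4 → 2 ('cb')

[0, 1, 0, 1, 2, 1, 1, 3, 0, 2, 3, 2]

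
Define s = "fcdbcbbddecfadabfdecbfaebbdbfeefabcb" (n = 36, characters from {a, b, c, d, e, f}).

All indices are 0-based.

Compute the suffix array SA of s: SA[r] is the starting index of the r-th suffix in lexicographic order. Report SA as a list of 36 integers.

rank | idx | suffix
   0 |  32 | abcb
   1 |  14 | abfdecbfaebbdbfeefabcb
   2 |  12 | adabfdecbfaebbdbfeefabcb
   3 |  22 | aebbdbfeefabcb
   4 |  35 | b
   5 |  24 | bbdbfeefabcb
   6 |   5 | bbddecfadabfdecbfaebbdbfeefabcb
   7 |  33 | bcb
   8 |   3 | bcbbddecfadabfdecbfaebbdbfeefabcb
   9 |  25 | bdbfeefabcb
  10 |   6 | bddecfadabfdecbfaebbdbfeefabcb
  11 |  20 | bfaebbdbfeefabcb
  12 |  15 | bfdecbfaebbdbfeefabcb
  13 |  27 | bfeefabcb
  14 |  34 | cb
  15 |   4 | cbbddecfadabfdecbfaebbdbfeefabcb
  16 |  19 | cbfaebbdbfeefabcb
  17 |   1 | cdbcbbddecfadabfdecbfaebbdbfeefabcb
  18 |  10 | cfadabfdecbfaebbdbfeefabcb
  19 |  13 | dabfdecbfaebbdbfeefabcb
  20 |   2 | dbcbbddecfadabfdecbfaebbdbfeefabcb
  21 |  26 | dbfeefabcb
  22 |   7 | ddecfadabfdecbfaebbdbfeefabcb
  23 |  17 | decbfaebbdbfeefabcb
  24 |   8 | decfadabfdecbfaebbdbfeefabcb
  25 |  23 | ebbdbfeefabcb
  26 |  18 | ecbfaebbdbfeefabcb
  27 |   9 | ecfadabfdecbfaebbdbfeefabcb
  28 |  29 | eefabcb
  29 |  30 | efabcb
  30 |  31 | fabcb
  31 |  11 | fadabfdecbfaebbdbfeefabcb
  32 |  21 | faebbdbfeefabcb
  33 |   0 | fcdbcbbddecfadabfdecbfaebbdbfeefabcb
  34 |  16 | fdecbfaebbdbfeefabcb
  35 |  28 | feefabcb

[32, 14, 12, 22, 35, 24, 5, 33, 3, 25, 6, 20, 15, 27, 34, 4, 19, 1, 10, 13, 2, 26, 7, 17, 8, 23, 18, 9, 29, 30, 31, 11, 21, 0, 16, 28]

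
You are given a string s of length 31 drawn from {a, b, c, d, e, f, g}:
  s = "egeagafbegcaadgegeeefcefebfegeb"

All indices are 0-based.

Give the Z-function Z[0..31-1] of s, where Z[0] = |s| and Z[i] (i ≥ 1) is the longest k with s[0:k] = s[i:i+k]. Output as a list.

[31, 0, 1, 0, 0, 0, 0, 0, 2, 0, 0, 0, 0, 0, 0, 3, 0, 1, 1, 1, 0, 0, 1, 0, 1, 0, 0, 3, 0, 1, 0]

Z[0]=31
i=1: fresh scan; Z[1]=0
i=2: fresh scan; Z[2]=1 grow→box=[2,3)
i=3: fresh scan; Z[3]=0
i=4: fresh scan; Z[4]=0
i=5: fresh scan; Z[5]=0
i=6: fresh scan; Z[6]=0
i=7: fresh scan; Z[7]=0
i=8: fresh scan; Z[8]=2 grow→box=[8,10)
i=9: min(r-i=1, Z[1]=0)=0; Z[9]=0
i=10: fresh scan; Z[10]=0
i=11: fresh scan; Z[11]=0
i=12: fresh scan; Z[12]=0
i=13: fresh scan; Z[13]=0
i=14: fresh scan; Z[14]=0
i=15: fresh scan; Z[15]=3 grow→box=[15,18)
i=16: min(r-i=2, Z[1]=0)=0; Z[16]=0
i=17: min(r-i=1, Z[2]=1)=1; Z[17]=1
i=18: fresh scan; Z[18]=1 grow→box=[18,19)
i=19: fresh scan; Z[19]=1 grow→box=[19,20)
i=20: fresh scan; Z[20]=0
i=21: fresh scan; Z[21]=0
i=22: fresh scan; Z[22]=1 grow→box=[22,23)
i=23: fresh scan; Z[23]=0
i=24: fresh scan; Z[24]=1 grow→box=[24,25)
i=25: fresh scan; Z[25]=0
i=26: fresh scan; Z[26]=0
i=27: fresh scan; Z[27]=3 grow→box=[27,30)
i=28: min(r-i=2, Z[1]=0)=0; Z[28]=0
i=29: min(r-i=1, Z[2]=1)=1; Z[29]=1
i=30: fresh scan; Z[30]=0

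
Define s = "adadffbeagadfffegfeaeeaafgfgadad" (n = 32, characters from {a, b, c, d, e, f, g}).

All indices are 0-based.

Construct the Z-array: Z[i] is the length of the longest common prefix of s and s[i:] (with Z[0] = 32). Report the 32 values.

[32, 0, 2, 0, 0, 0, 0, 0, 1, 0, 2, 0, 0, 0, 0, 0, 0, 0, 0, 1, 0, 0, 1, 1, 0, 0, 0, 0, 4, 0, 2, 0]

Z[0]=32
i=1: outside box; Z[1]=0
i=2: outside box; Z[2]=2 extend→box=[2,4)
i=3: min(r-i=1, Z[1]=0)=0; Z[3]=0
i=4: outside box; Z[4]=0
i=5: outside box; Z[5]=0
i=6: outside box; Z[6]=0
i=7: outside box; Z[7]=0
i=8: outside box; Z[8]=1 extend→box=[8,9)
i=9: outside box; Z[9]=0
i=10: outside box; Z[10]=2 extend→box=[10,12)
i=11: min(r-i=1, Z[1]=0)=0; Z[11]=0
i=12: outside box; Z[12]=0
i=13: outside box; Z[13]=0
i=14: outside box; Z[14]=0
i=15: outside box; Z[15]=0
i=16: outside box; Z[16]=0
i=17: outside box; Z[17]=0
i=18: outside box; Z[18]=0
i=19: outside box; Z[19]=1 extend→box=[19,20)
i=20: outside box; Z[20]=0
i=21: outside box; Z[21]=0
i=22: outside box; Z[22]=1 extend→box=[22,23)
i=23: outside box; Z[23]=1 extend→box=[23,24)
i=24: outside box; Z[24]=0
i=25: outside box; Z[25]=0
i=26: outside box; Z[26]=0
i=27: outside box; Z[27]=0
i=28: outside box; Z[28]=4 extend→box=[28,32)
i=29: min(r-i=3, Z[1]=0)=0; Z[29]=0
i=30: min(r-i=2, Z[2]=2)=2; Z[30]=2
i=31: min(r-i=1, Z[3]=0)=0; Z[31]=0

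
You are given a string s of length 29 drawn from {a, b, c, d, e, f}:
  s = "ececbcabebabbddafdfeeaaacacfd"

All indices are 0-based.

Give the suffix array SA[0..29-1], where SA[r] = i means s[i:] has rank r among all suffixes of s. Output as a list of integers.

rank→(start, suffix):
  0 → (21, 'aaacacfd')
  1 → (22, 'aacacfd')
  2 → (10, 'abbddafdfeeaaacacfd')
  3 → (6, 'abebabbddafdfeeaaacacfd')
  4 → (23, 'acacfd')
  5 → (25, 'acfd')
  6 → (15, 'afdfeeaaacacfd')
  7 → (9, 'babbddafdfeeaaacacfd')
  8 → (11, 'bbddafdfeeaaacacfd')
  9 → (4, 'bcabebabbddafdfeeaaacacfd')
  10 → (12, 'bddafdfeeaaacacfd')
  11 → (7, 'bebabbddafdfeeaaacacfd')
  12 → (5, 'cabebabbddafdfeeaaacacfd')
  13 → (24, 'cacfd')
  14 → (3, 'cbcabebabbddafdfeeaaacacfd')
  15 → (1, 'cecbcabebabbddafdfeeaaacacfd')
  16 → (26, 'cfd')
  17 → (28, 'd')
  18 → (14, 'dafdfeeaaacacfd')
  19 → (13, 'ddafdfeeaaacacfd')
  20 → (17, 'dfeeaaacacfd')
  21 → (20, 'eaaacacfd')
  22 → (8, 'ebabbddafdfeeaaacacfd')
  23 → (2, 'ecbcabebabbddafdfeeaaacacfd')
  24 → (0, 'ececbcabebabbddafdfeeaaacacfd')
  25 → (19, 'eeaaacacfd')
  26 → (27, 'fd')
  27 → (16, 'fdfeeaaacacfd')
  28 → (18, 'feeaaacacfd')

[21, 22, 10, 6, 23, 25, 15, 9, 11, 4, 12, 7, 5, 24, 3, 1, 26, 28, 14, 13, 17, 20, 8, 2, 0, 19, 27, 16, 18]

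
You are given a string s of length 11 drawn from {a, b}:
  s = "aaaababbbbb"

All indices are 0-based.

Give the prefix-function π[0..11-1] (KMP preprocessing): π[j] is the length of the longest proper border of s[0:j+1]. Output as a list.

π[0] = 0
j=1 s[j]='a': π[1]=1 (border 'a')
j=2 s[j]='a': π[2]=2 (border 'aa')
j=3 s[j]='a': π[3]=3 (border 'aaa')
j=4 s[j]='b': k: 3→2→1→0; π[4]=0 (border '')
j=5 s[j]='a': π[5]=1 (border 'a')
j=6 s[j]='b': k: 1→0; π[6]=0 (border '')
j=7 s[j]='b': π[7]=0 (border '')
j=8 s[j]='b': π[8]=0 (border '')
j=9 s[j]='b': π[9]=0 (border '')
j=10 s[j]='b': π[10]=0 (border '')

[0, 1, 2, 3, 0, 1, 0, 0, 0, 0, 0]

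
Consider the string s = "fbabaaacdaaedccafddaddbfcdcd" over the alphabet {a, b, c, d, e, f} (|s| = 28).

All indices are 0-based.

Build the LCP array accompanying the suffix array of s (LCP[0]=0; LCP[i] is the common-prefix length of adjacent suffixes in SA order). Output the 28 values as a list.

rank→(start, suffix):
  0 → (4, 'aaacdaaedccafddaddbfcdcd')
  1 → (5, 'aacdaaedccafddaddbfcdcd')
  2 → (9, 'aaedccafddaddbfcdcd')
  3 → (2, 'abaaacdaaedccafddaddbfcdcd')
  4 → (6, 'acdaaedccafddaddbfcdcd')
  5 → (19, 'addbfcdcd')
  6 → (10, 'aedccafddaddbfcdcd')
  7 → (15, 'afddaddbfcdcd')
  8 → (3, 'baaacdaaedccafddaddbfcdcd')
  9 → (1, 'babaaacdaaedccafddaddbfcdcd')
  10 → (22, 'bfcdcd')
  11 → (14, 'cafddaddbfcdcd')
  12 → (13, 'ccafddaddbfcdcd')
  13 → (26, 'cd')
  14 → (7, 'cdaaedccafddaddbfcdcd')
  15 → (24, 'cdcd')
  16 → (27, 'd')
  17 → (8, 'daaedccafddaddbfcdcd')
  18 → (18, 'daddbfcdcd')
  19 → (21, 'dbfcdcd')
  20 → (12, 'dccafddaddbfcdcd')
  21 → (25, 'dcd')
  22 → (17, 'ddaddbfcdcd')
  23 → (20, 'ddbfcdcd')
  24 → (11, 'edccafddaddbfcdcd')
  25 → (0, 'fbabaaacdaaedccafddaddbfcdcd')
  26 → (23, 'fcdcd')
  27 → (16, 'fddaddbfcdcd')

SA = [4, 5, 9, 2, 6, 19, 10, 15, 3, 1, 22, 14, 13, 26, 7, 24, 27, 8, 18, 21, 12, 25, 17, 20, 11, 0, 23, 16]
[i] adj suffixes → lcp
  [1] 4/5 → 2 ('aa')
  [2] 5/9 → 2 ('aa')
  [3] 9/2 → 1 ('a')
  [4] 2/6 → 1 ('a')
  [5] 6/19 → 1 ('a')
  [6] 19/10 → 1 ('a')
  [7] 10/15 → 1 ('a')
  [8] 15/3 → 0 ('')
  [9] 3/1 → 2 ('ba')
  [10] 1/22 → 1 ('b')
  [11] 22/14 → 0 ('')
  [12] 14/13 → 1 ('c')
  [13] 13/26 → 1 ('c')
  [14] 26/7 → 2 ('cd')
  [15] 7/24 → 2 ('cd')
  [16] 24/27 → 0 ('')
  [17] 27/8 → 1 ('d')
  [18] 8/18 → 2 ('da')
  [19] 18/21 → 1 ('d')
  [20] 21/12 → 1 ('d')
  [21] 12/25 → 2 ('dc')
  [22] 25/17 → 1 ('d')
  [23] 17/20 → 2 ('dd')
  [24] 20/11 → 0 ('')
  [25] 11/0 → 0 ('')
  [26] 0/23 → 1 ('f')
  [27] 23/16 → 1 ('f')

[0, 2, 2, 1, 1, 1, 1, 1, 0, 2, 1, 0, 1, 1, 2, 2, 0, 1, 2, 1, 1, 2, 1, 2, 0, 0, 1, 1]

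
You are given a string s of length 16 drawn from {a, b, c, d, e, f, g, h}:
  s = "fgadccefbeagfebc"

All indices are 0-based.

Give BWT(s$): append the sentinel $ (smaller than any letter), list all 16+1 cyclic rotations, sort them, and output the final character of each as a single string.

cgeefbdcabfceg$fa

rank  rotation           last
    0  $fgadccefbeagfebc  c
    1  adccefbeagfebc$fg  g
    2  agfebc$fgadccefbe  e
    3  bc$fgadccefbeagfe  e
    4  beagfebc$fgadccef  f
    5  c$fgadccefbeagfeb  b
    6  ccefbeagfebc$fgad  d
    7  cefbeagfebc$fgadc  c
    8  dccefbeagfebc$fga  a
    9  eagfebc$fgadccefb  b
   10  ebc$fgadccefbeagf  f
   11  efbeagfebc$fgadcc  c
   12  fbeagfebc$fgadcce  e
   13  febc$fgadccefbeag  g
   14  fgadccefbeagfebc$  $
   15  gadccefbeagfebc$f  f
   16  gfebc$fgadccefbea  a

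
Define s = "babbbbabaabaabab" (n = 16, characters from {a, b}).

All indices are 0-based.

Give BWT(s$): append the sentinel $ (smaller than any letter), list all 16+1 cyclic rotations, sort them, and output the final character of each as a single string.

rank  rotation           last
    0  $babbbbabaabaabab  b
    1  aabaabab$babbbbab  b
    2  aabab$babbbbabaab  b
    3  ab$babbbbabaabaab  b
    4  abaabaabab$babbbb  b
    5  abaabab$babbbbaba  a
    6  abab$babbbbabaaba  a
    7  abbbbabaabaabab$b  b
    8  b$babbbbabaabaaba  a
    9  baabaabab$babbbba  a
   10  baabab$babbbbabaa  a
   11  bab$babbbbabaabaa  a
   12  babaabaabab$babbb  b
   13  babbbbabaabaabab$  $
   14  bbabaabaabab$babb  b
   15  bbbabaabaabab$bab  b
   16  bbbbabaabaabab$ba  a

bbbbbaabaaaab$bba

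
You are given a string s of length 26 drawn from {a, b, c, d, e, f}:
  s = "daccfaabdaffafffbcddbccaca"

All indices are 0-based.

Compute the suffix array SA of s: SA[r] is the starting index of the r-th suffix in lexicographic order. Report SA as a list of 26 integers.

[25, 5, 6, 23, 1, 9, 12, 20, 16, 7, 24, 22, 21, 2, 17, 3, 0, 8, 19, 18, 4, 11, 15, 10, 14, 13]

rank | idx | suffix
   0 |  25 | a
   1 |   5 | aabdaffafffbcddbccaca
   2 |   6 | abdaffafffbcddbccaca
   3 |  23 | aca
   4 |   1 | accfaabdaffafffbcddbccaca
   5 |   9 | affafffbcddbccaca
   6 |  12 | afffbcddbccaca
   7 |  20 | bccaca
   8 |  16 | bcddbccaca
   9 |   7 | bdaffafffbcddbccaca
  10 |  24 | ca
  11 |  22 | caca
  12 |  21 | ccaca
  13 |   2 | ccfaabdaffafffbcddbccaca
  14 |  17 | cddbccaca
  15 |   3 | cfaabdaffafffbcddbccaca
  16 |   0 | daccfaabdaffafffbcddbccaca
  17 |   8 | daffafffbcddbccaca
  18 |  19 | dbccaca
  19 |  18 | ddbccaca
  20 |   4 | faabdaffafffbcddbccaca
  21 |  11 | fafffbcddbccaca
  22 |  15 | fbcddbccaca
  23 |  10 | ffafffbcddbccaca
  24 |  14 | ffbcddbccaca
  25 |  13 | fffbcddbccaca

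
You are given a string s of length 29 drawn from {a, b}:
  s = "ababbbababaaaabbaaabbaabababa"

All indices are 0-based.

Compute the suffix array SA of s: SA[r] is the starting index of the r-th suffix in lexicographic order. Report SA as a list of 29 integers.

[28, 10, 11, 16, 21, 12, 17, 26, 8, 24, 6, 22, 0, 13, 18, 2, 27, 9, 15, 20, 25, 7, 23, 5, 1, 14, 19, 4, 3]

rank→(start, suffix):
  0 → (28, 'a')
  1 → (10, 'aaaabbaaabbaabababa')
  2 → (11, 'aaabbaaabbaabababa')
  3 → (16, 'aaabbaabababa')
  4 → (21, 'aabababa')
  5 → (12, 'aabbaaabbaabababa')
  6 → (17, 'aabbaabababa')
  7 → (26, 'aba')
  8 → (8, 'abaaaabbaaabbaabababa')
  9 → (24, 'ababa')
  10 → (6, 'ababaaaabbaaabbaabababa')
  11 → (22, 'abababa')
  12 → (0, 'ababbbababaaaabbaaabbaabababa')
  13 → (13, 'abbaaabbaabababa')
  14 → (18, 'abbaabababa')
  15 → (2, 'abbbababaaaabbaaabbaabababa')
  16 → (27, 'ba')
  17 → (9, 'baaaabbaaabbaabababa')
  18 → (15, 'baaabbaabababa')
  19 → (20, 'baabababa')
  20 → (25, 'baba')
  21 → (7, 'babaaaabbaaabbaabababa')
  22 → (23, 'bababa')
  23 → (5, 'bababaaaabbaaabbaabababa')
  24 → (1, 'babbbababaaaabbaaabbaabababa')
  25 → (14, 'bbaaabbaabababa')
  26 → (19, 'bbaabababa')
  27 → (4, 'bbababaaaabbaaabbaabababa')
  28 → (3, 'bbbababaaaabbaaabbaabababa')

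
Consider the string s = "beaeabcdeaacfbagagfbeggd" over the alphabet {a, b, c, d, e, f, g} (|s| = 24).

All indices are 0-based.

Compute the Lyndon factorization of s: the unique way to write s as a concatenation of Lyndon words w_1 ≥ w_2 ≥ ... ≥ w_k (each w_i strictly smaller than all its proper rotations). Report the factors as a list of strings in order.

["be", "ae", "abcde", "aacfbagagfbeggd"]

emit factor 1: 'be' (i=0, period=2)
emit factor 2: 'ae' (i=2, period=2)
emit factor 3: 'abcde' (i=4, period=5)
emit factor 4: 'aacfbagagfbeggd' (i=9, period=15)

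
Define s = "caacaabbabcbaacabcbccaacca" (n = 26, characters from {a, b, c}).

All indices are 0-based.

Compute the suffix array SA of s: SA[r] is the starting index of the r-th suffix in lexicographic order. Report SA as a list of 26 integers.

rank | idx | suffix
   0 |  25 | a
   1 |   4 | aabbabcbaacabcbccaacca
   2 |   1 | aacaabbabcbaacabcbccaacca
   3 |  12 | aacabcbccaacca
   4 |  21 | aacca
   5 |   5 | abbabcbaacabcbccaacca
   6 |   8 | abcbaacabcbccaacca
   7 |  15 | abcbccaacca
   8 |   2 | acaabbabcbaacabcbccaacca
   9 |  13 | acabcbccaacca
  10 |  22 | acca
  11 |  11 | baacabcbccaacca
  12 |   7 | babcbaacabcbccaacca
  13 |   6 | bbabcbaacabcbccaacca
  14 |   9 | bcbaacabcbccaacca
  15 |  16 | bcbccaacca
  16 |  18 | bccaacca
  17 |  24 | ca
  18 |   3 | caabbabcbaacabcbccaacca
  19 |   0 | caacaabbabcbaacabcbccaacca
  20 |  20 | caacca
  21 |  14 | cabcbccaacca
  22 |  10 | cbaacabcbccaacca
  23 |  17 | cbccaacca
  24 |  23 | cca
  25 |  19 | ccaacca

[25, 4, 1, 12, 21, 5, 8, 15, 2, 13, 22, 11, 7, 6, 9, 16, 18, 24, 3, 0, 20, 14, 10, 17, 23, 19]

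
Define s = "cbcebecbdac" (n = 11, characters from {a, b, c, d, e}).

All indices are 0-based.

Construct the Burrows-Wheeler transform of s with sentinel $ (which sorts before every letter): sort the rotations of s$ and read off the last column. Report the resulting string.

cdccea$ebbcb

rank  rotation      last
    0  $cbcebecbdac  c
    1  ac$cbcebecbd  d
    2  bcebecbdac$c  c
    3  bdac$cbcebec  c
    4  becbdac$cbce  e
    5  c$cbcebecbda  a
    6  cbcebecbdac$  $
    7  cbdac$cbcebe  e
    8  cebecbdac$cb  b
    9  dac$cbcebecb  b
   10  ebecbdac$cbc  c
   11  ecbdac$cbceb  b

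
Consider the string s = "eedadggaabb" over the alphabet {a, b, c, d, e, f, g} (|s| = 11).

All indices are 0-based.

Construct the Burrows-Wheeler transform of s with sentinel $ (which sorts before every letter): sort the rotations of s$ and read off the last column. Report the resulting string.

bgadbaeae$gd

rank  rotation      last
    0  $eedadggaabb  b
    1  aabb$eedadgg  g
    2  abb$eedadgga  a
    3  adggaabb$eed  d
    4  b$eedadggaab  b
    5  bb$eedadggaa  a
    6  dadggaabb$ee  e
    7  dggaabb$eeda  a
    8  edadggaabb$e  e
    9  eedadggaabb$  $
   10  gaabb$eedadg  g
   11  ggaabb$eedad  d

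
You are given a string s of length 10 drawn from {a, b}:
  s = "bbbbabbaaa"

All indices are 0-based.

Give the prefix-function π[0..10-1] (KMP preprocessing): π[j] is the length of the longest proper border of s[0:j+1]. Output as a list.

π[0] = 0
j=1 s[j]='b': π[1]=1 (border 'b')
j=2 s[j]='b': π[2]=2 (border 'bb')
j=3 s[j]='b': π[3]=3 (border 'bbb')
j=4 s[j]='a': k: 3→2→1→0; π[4]=0 (border '')
j=5 s[j]='b': π[5]=1 (border 'b')
j=6 s[j]='b': π[6]=2 (border 'bb')
j=7 s[j]='a': k: 2→1→0; π[7]=0 (border '')
j=8 s[j]='a': π[8]=0 (border '')
j=9 s[j]='a': π[9]=0 (border '')

[0, 1, 2, 3, 0, 1, 2, 0, 0, 0]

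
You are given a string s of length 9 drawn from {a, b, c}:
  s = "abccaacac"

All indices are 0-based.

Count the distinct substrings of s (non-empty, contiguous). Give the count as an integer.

rank | idx | suffix
   0 |   4 | aacac
   1 |   0 | abccaacac
   2 |   7 | ac
   3 |   5 | acac
   4 |   1 | bccaacac
   5 |   8 | c
   6 |   3 | caacac
   7 |   6 | cac
   8 |   2 | ccaacac

SA = [4, 0, 7, 5, 1, 8, 3, 6, 2]
rank  pair      lcp
   1  s[4:],s[0:]  1  'a'
   2  s[0:],s[7:]  1  'a'
   3  s[7:],s[5:]  2  'ac'
   4  s[5:],s[1:]  0  ''
   5  s[1:],s[8:]  0  ''
   6  s[8:],s[3:]  1  'c'
   7  s[3:],s[6:]  2  'ca'
   8  s[6:],s[2:]  1  'c'

n(n+1)/2 = 9·10/2 = 45
Σ LCP = 0 + 1 + 1 + 2 + 0 + 0 + 1 + 2 + 1 = 8
distinct = 45 − 8 = 37

37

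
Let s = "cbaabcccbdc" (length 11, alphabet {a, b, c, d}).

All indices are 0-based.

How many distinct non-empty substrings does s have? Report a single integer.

57

sorted suffixes:
  #0 SA[0]=2  'aabcccbdc'
  #1 SA[1]=3  'abcccbdc'
  #2 SA[2]=1  'baabcccbdc'
  #3 SA[3]=4  'bcccbdc'
  #4 SA[4]=8  'bdc'
  #5 SA[5]=10  'c'
  #6 SA[6]=0  'cbaabcccbdc'
  #7 SA[7]=7  'cbdc'
  #8 SA[8]=6  'ccbdc'
  #9 SA[9]=5  'cccbdc'
  #10 SA[10]=9  'dc'

SA = [2, 3, 1, 4, 8, 10, 0, 7, 6, 5, 9]
rank  pair      lcp
   1  s[2:],s[3:]  1  'a'
   2  s[3:],s[1:]  0  ''
   3  s[1:],s[4:]  1  'b'
   4  s[4:],s[8:]  1  'b'
   5  s[8:],s[10:]  0  ''
   6  s[10:],s[0:]  1  'c'
   7  s[0:],s[7:]  2  'cb'
   8  s[7:],s[6:]  1  'c'
   9  s[6:],s[5:]  2  'cc'
  10  s[5:],s[9:]  0  ''

n(n+1)/2 = 11·12/2 = 66
Σ LCP = 0 + 1 + 0 + 1 + 1 + 0 + 1 + 2 + 1 + 2 + 0 = 9
distinct = 66 − 9 = 57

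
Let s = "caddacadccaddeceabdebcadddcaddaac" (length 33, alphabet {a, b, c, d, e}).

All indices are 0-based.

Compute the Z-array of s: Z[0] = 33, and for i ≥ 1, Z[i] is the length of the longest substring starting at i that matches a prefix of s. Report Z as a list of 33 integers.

[33, 0, 0, 0, 0, 3, 0, 0, 1, 4, 0, 0, 0, 0, 1, 0, 0, 0, 0, 0, 0, 4, 0, 0, 0, 0, 5, 0, 0, 0, 0, 0, 1]

Z[0]=33
i=1: outside box; Z[1]=0
i=2: outside box; Z[2]=0
i=3: outside box; Z[3]=0
i=4: outside box; Z[4]=0
i=5: outside box; Z[5]=3 extend→box=[5,8)
i=6: min(r-i=2, Z[1]=0)=0; Z[6]=0
i=7: min(r-i=1, Z[2]=0)=0; Z[7]=0
i=8: outside box; Z[8]=1 extend→box=[8,9)
i=9: outside box; Z[9]=4 extend→box=[9,13)
i=10: min(r-i=3, Z[1]=0)=0; Z[10]=0
i=11: min(r-i=2, Z[2]=0)=0; Z[11]=0
i=12: min(r-i=1, Z[3]=0)=0; Z[12]=0
i=13: outside box; Z[13]=0
i=14: outside box; Z[14]=1 extend→box=[14,15)
i=15: outside box; Z[15]=0
i=16: outside box; Z[16]=0
i=17: outside box; Z[17]=0
i=18: outside box; Z[18]=0
i=19: outside box; Z[19]=0
i=20: outside box; Z[20]=0
i=21: outside box; Z[21]=4 extend→box=[21,25)
i=22: min(r-i=3, Z[1]=0)=0; Z[22]=0
i=23: min(r-i=2, Z[2]=0)=0; Z[23]=0
i=24: min(r-i=1, Z[3]=0)=0; Z[24]=0
i=25: outside box; Z[25]=0
i=26: outside box; Z[26]=5 extend→box=[26,31)
i=27: min(r-i=4, Z[1]=0)=0; Z[27]=0
i=28: min(r-i=3, Z[2]=0)=0; Z[28]=0
i=29: min(r-i=2, Z[3]=0)=0; Z[29]=0
i=30: min(r-i=1, Z[4]=0)=0; Z[30]=0
i=31: outside box; Z[31]=0
i=32: outside box; Z[32]=1 extend→box=[32,33)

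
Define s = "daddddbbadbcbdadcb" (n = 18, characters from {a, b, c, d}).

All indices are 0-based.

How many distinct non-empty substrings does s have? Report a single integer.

148

rank | idx | suffix
   0 |   8 | adbcbdadcb
   1 |  14 | adcb
   2 |   1 | addddbbadbcbdadcb
   3 |  17 | b
   4 |   7 | badbcbdadcb
   5 |   6 | bbadbcbdadcb
   6 |  10 | bcbdadcb
   7 |  12 | bdadcb
   8 |  16 | cb
   9 |  11 | cbdadcb
  10 |  13 | dadcb
  11 |   0 | daddddbbadbcbdadcb
  12 |   5 | dbbadbcbdadcb
  13 |   9 | dbcbdadcb
  14 |  15 | dcb
  15 |   4 | ddbbadbcbdadcb
  16 |   3 | dddbbadbcbdadcb
  17 |   2 | ddddbbadbcbdadcb

SA = [8, 14, 1, 17, 7, 6, 10, 12, 16, 11, 13, 0, 5, 9, 15, 4, 3, 2]
[i] adj suffixes → lcp
  [1] 8/14 → 2 ('ad')
  [2] 14/1 → 2 ('ad')
  [3] 1/17 → 0 ('')
  [4] 17/7 → 1 ('b')
  [5] 7/6 → 1 ('b')
  [6] 6/10 → 1 ('b')
  [7] 10/12 → 1 ('b')
  [8] 12/16 → 0 ('')
  [9] 16/11 → 2 ('cb')
  [10] 11/13 → 0 ('')
  [11] 13/0 → 3 ('dad')
  [12] 0/5 → 1 ('d')
  [13] 5/9 → 2 ('db')
  [14] 9/15 → 1 ('d')
  [15] 15/4 → 1 ('d')
  [16] 4/3 → 2 ('dd')
  [17] 3/2 → 3 ('ddd')

n(n+1)/2 = 18·19/2 = 171
Σ LCP = 0 + 2 + 2 + 0 + 1 + 1 + 1 + 1 + 0 + 2 + 0 + 3 + 1 + 2 + 1 + 1 + 2 + 3 = 23
distinct = 171 − 23 = 148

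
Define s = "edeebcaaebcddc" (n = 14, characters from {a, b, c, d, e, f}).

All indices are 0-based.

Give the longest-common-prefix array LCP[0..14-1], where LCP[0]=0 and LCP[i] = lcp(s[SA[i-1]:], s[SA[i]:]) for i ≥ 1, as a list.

rank | idx | suffix
   0 |   6 | aaebcddc
   1 |   7 | aebcddc
   2 |   4 | bcaaebcddc
   3 |   9 | bcddc
   4 |  13 | c
   5 |   5 | caaebcddc
   6 |  10 | cddc
   7 |  12 | dc
   8 |  11 | ddc
   9 |   1 | deebcaaebcddc
  10 |   3 | ebcaaebcddc
  11 |   8 | ebcddc
  12 |   0 | edeebcaaebcddc
  13 |   2 | eebcaaebcddc

SA = [6, 7, 4, 9, 13, 5, 10, 12, 11, 1, 3, 8, 0, 2]
i: (SA[i-1],SA[i]) lcp shared
  1: (6,7) 1 'a'
  2: (7,4) 0 ''
  3: (4,9) 2 'bc'
  4: (9,13) 0 ''
  5: (13,5) 1 'c'
  6: (5,10) 1 'c'
  7: (10,12) 0 ''
  8: (12,11) 1 'd'
  9: (11,1) 1 'd'
  10: (1,3) 0 ''
  11: (3,8) 3 'ebc'
  12: (8,0) 1 'e'
  13: (0,2) 1 'e'

[0, 1, 0, 2, 0, 1, 1, 0, 1, 1, 0, 3, 1, 1]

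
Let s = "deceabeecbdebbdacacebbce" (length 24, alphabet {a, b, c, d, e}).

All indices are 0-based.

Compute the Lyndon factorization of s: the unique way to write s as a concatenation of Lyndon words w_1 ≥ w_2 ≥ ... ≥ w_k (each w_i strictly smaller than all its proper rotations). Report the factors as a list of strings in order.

emit factor 1: 'de' (i=0, period=2)
emit factor 2: 'ce' (i=2, period=2)
emit factor 3: 'abeecbdebbdacacebbce' (i=4, period=20)

["de", "ce", "abeecbdebbdacacebbce"]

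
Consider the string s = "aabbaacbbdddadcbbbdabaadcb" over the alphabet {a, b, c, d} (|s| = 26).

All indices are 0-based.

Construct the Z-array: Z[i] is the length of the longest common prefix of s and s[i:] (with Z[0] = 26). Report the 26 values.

[26, 1, 0, 0, 2, 1, 0, 0, 0, 0, 0, 0, 1, 0, 0, 0, 0, 0, 0, 1, 0, 2, 1, 0, 0, 0]

Z[0]=26
i=1: outside box; Z[1]=1 scan→box=[1,2)
i=2: outside box; Z[2]=0
i=3: outside box; Z[3]=0
i=4: outside box; Z[4]=2 scan→box=[4,6)
i=5: min(r-i=1, Z[1]=1)=1; Z[5]=1
i=6: outside box; Z[6]=0
i=7: outside box; Z[7]=0
i=8: outside box; Z[8]=0
i=9: outside box; Z[9]=0
i=10: outside box; Z[10]=0
i=11: outside box; Z[11]=0
i=12: outside box; Z[12]=1 scan→box=[12,13)
i=13: outside box; Z[13]=0
i=14: outside box; Z[14]=0
i=15: outside box; Z[15]=0
i=16: outside box; Z[16]=0
i=17: outside box; Z[17]=0
i=18: outside box; Z[18]=0
i=19: outside box; Z[19]=1 scan→box=[19,20)
i=20: outside box; Z[20]=0
i=21: outside box; Z[21]=2 scan→box=[21,23)
i=22: min(r-i=1, Z[1]=1)=1; Z[22]=1
i=23: outside box; Z[23]=0
i=24: outside box; Z[24]=0
i=25: outside box; Z[25]=0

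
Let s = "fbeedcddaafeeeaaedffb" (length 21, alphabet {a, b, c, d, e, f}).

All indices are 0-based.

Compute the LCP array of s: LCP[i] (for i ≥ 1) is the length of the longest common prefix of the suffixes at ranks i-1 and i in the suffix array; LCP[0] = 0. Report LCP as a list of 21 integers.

rank→(start, suffix):
  0 → (14, 'aaedffb')
  1 → (8, 'aafeeeaaedffb')
  2 → (15, 'aedffb')
  3 → (9, 'afeeeaaedffb')
  4 → (20, 'b')
  5 → (1, 'beedcddaafeeeaaedffb')
  6 → (5, 'cddaafeeeaaedffb')
  7 → (7, 'daafeeeaaedffb')
  8 → (4, 'dcddaafeeeaaedffb')
  9 → (6, 'ddaafeeeaaedffb')
  10 → (17, 'dffb')
  11 → (13, 'eaaedffb')
  12 → (3, 'edcddaafeeeaaedffb')
  13 → (16, 'edffb')
  14 → (12, 'eeaaedffb')
  15 → (2, 'eedcddaafeeeaaedffb')
  16 → (11, 'eeeaaedffb')
  17 → (19, 'fb')
  18 → (0, 'fbeedcddaafeeeaaedffb')
  19 → (10, 'feeeaaedffb')
  20 → (18, 'ffb')

SA = [14, 8, 15, 9, 20, 1, 5, 7, 4, 6, 17, 13, 3, 16, 12, 2, 11, 19, 0, 10, 18]
rank  pair      lcp
   1  s[14:],s[8:]  2  'aa'
   2  s[8:],s[15:]  1  'a'
   3  s[15:],s[9:]  1  'a'
   4  s[9:],s[20:]  0  ''
   5  s[20:],s[1:]  1  'b'
   6  s[1:],s[5:]  0  ''
   7  s[5:],s[7:]  0  ''
   8  s[7:],s[4:]  1  'd'
   9  s[4:],s[6:]  1  'd'
  10  s[6:],s[17:]  1  'd'
  11  s[17:],s[13:]  0  ''
  12  s[13:],s[3:]  1  'e'
  13  s[3:],s[16:]  2  'ed'
  14  s[16:],s[12:]  1  'e'
  15  s[12:],s[2:]  2  'ee'
  16  s[2:],s[11:]  2  'ee'
  17  s[11:],s[19:]  0  ''
  18  s[19:],s[0:]  2  'fb'
  19  s[0:],s[10:]  1  'f'
  20  s[10:],s[18:]  1  'f'

[0, 2, 1, 1, 0, 1, 0, 0, 1, 1, 1, 0, 1, 2, 1, 2, 2, 0, 2, 1, 1]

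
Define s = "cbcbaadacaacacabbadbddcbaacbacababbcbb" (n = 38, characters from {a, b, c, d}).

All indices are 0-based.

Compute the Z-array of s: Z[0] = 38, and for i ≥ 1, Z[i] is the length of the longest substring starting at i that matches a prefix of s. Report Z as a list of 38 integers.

[38, 0, 2, 0, 0, 0, 0, 0, 1, 0, 0, 1, 0, 1, 0, 0, 0, 0, 0, 0, 0, 0, 2, 0, 0, 0, 2, 0, 0, 1, 0, 0, 0, 0, 0, 2, 0, 0]

Z[0]=38
i=1: outside box; Z[1]=0
i=2: outside box; Z[2]=2 extend→box=[2,4)
i=3: min(r-i=1, Z[1]=0)=0; Z[3]=0
i=4: outside box; Z[4]=0
i=5: outside box; Z[5]=0
i=6: outside box; Z[6]=0
i=7: outside box; Z[7]=0
i=8: outside box; Z[8]=1 extend→box=[8,9)
i=9: outside box; Z[9]=0
i=10: outside box; Z[10]=0
i=11: outside box; Z[11]=1 extend→box=[11,12)
i=12: outside box; Z[12]=0
i=13: outside box; Z[13]=1 extend→box=[13,14)
i=14: outside box; Z[14]=0
i=15: outside box; Z[15]=0
i=16: outside box; Z[16]=0
i=17: outside box; Z[17]=0
i=18: outside box; Z[18]=0
i=19: outside box; Z[19]=0
i=20: outside box; Z[20]=0
i=21: outside box; Z[21]=0
i=22: outside box; Z[22]=2 extend→box=[22,24)
i=23: min(r-i=1, Z[1]=0)=0; Z[23]=0
i=24: outside box; Z[24]=0
i=25: outside box; Z[25]=0
i=26: outside box; Z[26]=2 extend→box=[26,28)
i=27: min(r-i=1, Z[1]=0)=0; Z[27]=0
i=28: outside box; Z[28]=0
i=29: outside box; Z[29]=1 extend→box=[29,30)
i=30: outside box; Z[30]=0
i=31: outside box; Z[31]=0
i=32: outside box; Z[32]=0
i=33: outside box; Z[33]=0
i=34: outside box; Z[34]=0
i=35: outside box; Z[35]=2 extend→box=[35,37)
i=36: min(r-i=1, Z[1]=0)=0; Z[36]=0
i=37: outside box; Z[37]=0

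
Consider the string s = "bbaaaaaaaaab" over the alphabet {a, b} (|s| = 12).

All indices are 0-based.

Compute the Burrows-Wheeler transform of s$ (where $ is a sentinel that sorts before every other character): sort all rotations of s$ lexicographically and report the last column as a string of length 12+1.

bbaaaaaaaaab$

rank  rotation       last
    0  $bbaaaaaaaaab  b
    1  aaaaaaaaab$bb  b
    2  aaaaaaaab$bba  a
    3  aaaaaaab$bbaa  a
    4  aaaaaab$bbaaa  a
    5  aaaaab$bbaaaa  a
    6  aaaab$bbaaaaa  a
    7  aaab$bbaaaaaa  a
    8  aab$bbaaaaaaa  a
    9  ab$bbaaaaaaaa  a
   10  b$bbaaaaaaaaa  a
   11  baaaaaaaaab$b  b
   12  bbaaaaaaaaab$  $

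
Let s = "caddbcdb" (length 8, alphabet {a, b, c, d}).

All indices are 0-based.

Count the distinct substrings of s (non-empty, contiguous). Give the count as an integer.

31

sorted suffixes:
  #0 SA[0]=1  'addbcdb'
  #1 SA[1]=7  'b'
  #2 SA[2]=4  'bcdb'
  #3 SA[3]=0  'caddbcdb'
  #4 SA[4]=5  'cdb'
  #5 SA[5]=6  'db'
  #6 SA[6]=3  'dbcdb'
  #7 SA[7]=2  'ddbcdb'

SA = [1, 7, 4, 0, 5, 6, 3, 2]
i: (SA[i-1],SA[i]) lcp shared
  1: (1,7) 0 ''
  2: (7,4) 1 'b'
  3: (4,0) 0 ''
  4: (0,5) 1 'c'
  5: (5,6) 0 ''
  6: (6,3) 2 'db'
  7: (3,2) 1 'd'

n(n+1)/2 = 8·9/2 = 36
Σ LCP = 0 + 0 + 1 + 0 + 1 + 0 + 2 + 1 = 5
distinct = 36 − 5 = 31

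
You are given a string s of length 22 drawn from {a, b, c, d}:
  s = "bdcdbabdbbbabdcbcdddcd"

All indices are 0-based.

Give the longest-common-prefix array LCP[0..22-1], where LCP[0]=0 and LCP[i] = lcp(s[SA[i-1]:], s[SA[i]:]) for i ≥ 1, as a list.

[0, 3, 0, 4, 1, 2, 1, 1, 2, 3, 0, 1, 2, 2, 0, 1, 2, 1, 2, 3, 1, 2]

rank→(start, suffix):
  0 → (5, 'abdbbbabdcbcdddcd')
  1 → (11, 'abdcbcdddcd')
  2 → (4, 'babdbbbabdcbcdddcd')
  3 → (10, 'babdcbcdddcd')
  4 → (9, 'bbabdcbcdddcd')
  5 → (8, 'bbbabdcbcdddcd')
  6 → (15, 'bcdddcd')
  7 → (6, 'bdbbbabdcbcdddcd')
  8 → (12, 'bdcbcdddcd')
  9 → (0, 'bdcdbabdbbbabdcbcdddcd')
  10 → (14, 'cbcdddcd')
  11 → (20, 'cd')
  12 → (2, 'cdbabdbbbabdcbcdddcd')
  13 → (16, 'cdddcd')
  14 → (21, 'd')
  15 → (3, 'dbabdbbbabdcbcdddcd')
  16 → (7, 'dbbbabdcbcdddcd')
  17 → (13, 'dcbcdddcd')
  18 → (19, 'dcd')
  19 → (1, 'dcdbabdbbbabdcbcdddcd')
  20 → (18, 'ddcd')
  21 → (17, 'dddcd')

SA = [5, 11, 4, 10, 9, 8, 15, 6, 12, 0, 14, 20, 2, 16, 21, 3, 7, 13, 19, 1, 18, 17]
rank  pair      lcp
   1  s[5:],s[11:]  3  'abd'
   2  s[11:],s[4:]  0  ''
   3  s[4:],s[10:]  4  'babd'
   4  s[10:],s[9:]  1  'b'
   5  s[9:],s[8:]  2  'bb'
   6  s[8:],s[15:]  1  'b'
   7  s[15:],s[6:]  1  'b'
   8  s[6:],s[12:]  2  'bd'
   9  s[12:],s[0:]  3  'bdc'
  10  s[0:],s[14:]  0  ''
  11  s[14:],s[20:]  1  'c'
  12  s[20:],s[2:]  2  'cd'
  13  s[2:],s[16:]  2  'cd'
  14  s[16:],s[21:]  0  ''
  15  s[21:],s[3:]  1  'd'
  16  s[3:],s[7:]  2  'db'
  17  s[7:],s[13:]  1  'd'
  18  s[13:],s[19:]  2  'dc'
  19  s[19:],s[1:]  3  'dcd'
  20  s[1:],s[18:]  1  'd'
  21  s[18:],s[17:]  2  'dd'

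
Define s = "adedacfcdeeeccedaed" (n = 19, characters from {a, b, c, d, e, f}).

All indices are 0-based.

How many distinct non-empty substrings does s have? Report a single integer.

rank | idx | suffix
   0 |   4 | acfcdeeeccedaed
   1 |   0 | adedacfcdeeeccedaed
   2 |  16 | aed
   3 |  12 | ccedaed
   4 |   7 | cdeeeccedaed
   5 |  13 | cedaed
   6 |   5 | cfcdeeeccedaed
   7 |  18 | d
   8 |   3 | dacfcdeeeccedaed
   9 |  15 | daed
  10 |   1 | dedacfcdeeeccedaed
  11 |   8 | deeeccedaed
  12 |  11 | eccedaed
  13 |  17 | ed
  14 |   2 | edacfcdeeeccedaed
  15 |  14 | edaed
  16 |  10 | eeccedaed
  17 |   9 | eeeccedaed
  18 |   6 | fcdeeeccedaed

SA = [4, 0, 16, 12, 7, 13, 5, 18, 3, 15, 1, 8, 11, 17, 2, 14, 10, 9, 6]
[i] adj suffixes → lcp
  [1] 4/0 → 1 ('a')
  [2] 0/16 → 1 ('a')
  [3] 16/12 → 0 ('')
  [4] 12/7 → 1 ('c')
  [5] 7/13 → 1 ('c')
  [6] 13/5 → 1 ('c')
  [7] 5/18 → 0 ('')
  [8] 18/3 → 1 ('d')
  [9] 3/15 → 2 ('da')
  [10] 15/1 → 1 ('d')
  [11] 1/8 → 2 ('de')
  [12] 8/11 → 0 ('')
  [13] 11/17 → 1 ('e')
  [14] 17/2 → 2 ('ed')
  [15] 2/14 → 3 ('eda')
  [16] 14/10 → 1 ('e')
  [17] 10/9 → 2 ('ee')
  [18] 9/6 → 0 ('')

n(n+1)/2 = 19·20/2 = 190
Σ LCP = 0 + 1 + 1 + 0 + 1 + 1 + 1 + 0 + 1 + 2 + 1 + 2 + 0 + 1 + 2 + 3 + 1 + 2 + 0 = 20
distinct = 190 − 20 = 170

170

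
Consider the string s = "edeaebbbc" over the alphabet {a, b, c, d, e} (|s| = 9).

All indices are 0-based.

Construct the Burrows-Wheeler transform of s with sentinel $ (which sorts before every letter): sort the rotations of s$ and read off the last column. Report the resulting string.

ceebbbeda$

rank  rotation    last
    0  $edeaebbbc  c
    1  aebbbc$ede  e
    2  bbbc$edeae  e
    3  bbc$edeaeb  b
    4  bc$edeaebb  b
    5  c$edeaebbb  b
    6  deaebbbc$e  e
    7  eaebbbc$ed  d
    8  ebbbc$edea  a
    9  edeaebbbc$  $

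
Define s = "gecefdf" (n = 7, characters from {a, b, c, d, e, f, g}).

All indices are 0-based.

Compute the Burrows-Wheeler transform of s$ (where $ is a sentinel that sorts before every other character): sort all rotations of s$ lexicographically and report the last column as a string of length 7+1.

fefgcde$

rank  rotation  last
    0  $gecefdf  f
    1  cefdf$ge  e
    2  df$gecef  f
    3  ecefdf$g  g
    4  efdf$gec  c
    5  f$gecefd  d
    6  fdf$gece  e
    7  gecefdf$  $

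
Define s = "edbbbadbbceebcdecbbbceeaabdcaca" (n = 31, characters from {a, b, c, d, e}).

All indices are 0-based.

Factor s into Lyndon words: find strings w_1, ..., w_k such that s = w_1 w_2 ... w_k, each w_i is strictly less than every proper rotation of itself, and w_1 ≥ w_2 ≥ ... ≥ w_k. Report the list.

emit factor 1: 'e' (i=0, period=1)
emit factor 2: 'd' (i=1, period=1)
emit factor 3: 'b' (i=2, period=1)
emit factor 4: 'b' (i=3, period=1)
emit factor 5: 'b' (i=4, period=1)
emit factor 6: 'adbbceebcdecbbbcee' (i=5, period=18)
emit factor 7: 'aabdcac' (i=23, period=7)
emit factor 8: 'a' (i=30, period=1)

["e", "d", "b", "b", "b", "adbbceebcdecbbbcee", "aabdcac", "a"]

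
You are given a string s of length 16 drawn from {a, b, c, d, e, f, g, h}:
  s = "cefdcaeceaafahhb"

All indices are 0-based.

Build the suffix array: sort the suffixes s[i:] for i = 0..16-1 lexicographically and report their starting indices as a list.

rank→(start, suffix):
  0 → (9, 'aafahhb')
  1 → (5, 'aeceaafahhb')
  2 → (10, 'afahhb')
  3 → (12, 'ahhb')
  4 → (15, 'b')
  5 → (4, 'caeceaafahhb')
  6 → (7, 'ceaafahhb')
  7 → (0, 'cefdcaeceaafahhb')
  8 → (3, 'dcaeceaafahhb')
  9 → (8, 'eaafahhb')
  10 → (6, 'eceaafahhb')
  11 → (1, 'efdcaeceaafahhb')
  12 → (11, 'fahhb')
  13 → (2, 'fdcaeceaafahhb')
  14 → (14, 'hb')
  15 → (13, 'hhb')

[9, 5, 10, 12, 15, 4, 7, 0, 3, 8, 6, 1, 11, 2, 14, 13]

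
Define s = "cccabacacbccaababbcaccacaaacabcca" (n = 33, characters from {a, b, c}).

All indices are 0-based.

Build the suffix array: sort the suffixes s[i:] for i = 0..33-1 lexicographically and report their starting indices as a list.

rank | idx | suffix
   0 |  32 | a
   1 |  24 | aaacabcca
   2 |  12 | aababbcaccacaaacabcca
   3 |  25 | aacabcca
   4 |  13 | ababbcaccacaaacabcca
   5 |   3 | abacacbccaababbcaccacaaacabcca
   6 |  15 | abbcaccacaaacabcca
   7 |  28 | abcca
   8 |  22 | acaaacabcca
   9 |  26 | acabcca
  10 |   5 | acacbccaababbcaccacaaacabcca
  11 |   7 | acbccaababbcaccacaaacabcca
  12 |  19 | accacaaacabcca
  13 |  14 | babbcaccacaaacabcca
  14 |   4 | bacacbccaababbcaccacaaacabcca
  15 |  16 | bbcaccacaaacabcca
  16 |  17 | bcaccacaaacabcca
  17 |  29 | bcca
  18 |   9 | bccaababbcaccacaaacabcca
  19 |  31 | ca
  20 |  23 | caaacabcca
  21 |  11 | caababbcaccacaaacabcca
  22 |   2 | cabacacbccaababbcaccacaaacabcca
  23 |  27 | cabcca
  24 |  21 | cacaaacabcca
  25 |   6 | cacbccaababbcaccacaaacabcca
  26 |  18 | caccacaaacabcca
  27 |   8 | cbccaababbcaccacaaacabcca
  28 |  30 | cca
  29 |  10 | ccaababbcaccacaaacabcca
  30 |   1 | ccabacacbccaababbcaccacaaacabcca
  31 |  20 | ccacaaacabcca
  32 |   0 | cccabacacbccaababbcaccacaaacabcca

[32, 24, 12, 25, 13, 3, 15, 28, 22, 26, 5, 7, 19, 14, 4, 16, 17, 29, 9, 31, 23, 11, 2, 27, 21, 6, 18, 8, 30, 10, 1, 20, 0]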